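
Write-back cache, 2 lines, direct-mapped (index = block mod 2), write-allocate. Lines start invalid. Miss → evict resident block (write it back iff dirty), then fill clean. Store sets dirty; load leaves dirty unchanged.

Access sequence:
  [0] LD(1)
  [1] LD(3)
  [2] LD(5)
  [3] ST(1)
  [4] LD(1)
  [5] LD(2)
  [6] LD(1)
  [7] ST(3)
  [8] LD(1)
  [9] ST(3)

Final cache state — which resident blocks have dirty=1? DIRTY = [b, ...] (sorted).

DIRTY = [3]

0: R B1 → L1 miss [-]
1: R B3 → L1 miss [-]
2: R B5 → L1 miss [-]
3: W B1 → L1 miss [D]
4: R B1 → L1 hit [D]
5: R B2 → L0 miss [-]
6: R B1 → L1 hit [D]
7: W B3 → L1 miss wb→B1 [D]
8: R B1 → L1 miss wb→B3 [-]
9: W B3 → L1 miss [D]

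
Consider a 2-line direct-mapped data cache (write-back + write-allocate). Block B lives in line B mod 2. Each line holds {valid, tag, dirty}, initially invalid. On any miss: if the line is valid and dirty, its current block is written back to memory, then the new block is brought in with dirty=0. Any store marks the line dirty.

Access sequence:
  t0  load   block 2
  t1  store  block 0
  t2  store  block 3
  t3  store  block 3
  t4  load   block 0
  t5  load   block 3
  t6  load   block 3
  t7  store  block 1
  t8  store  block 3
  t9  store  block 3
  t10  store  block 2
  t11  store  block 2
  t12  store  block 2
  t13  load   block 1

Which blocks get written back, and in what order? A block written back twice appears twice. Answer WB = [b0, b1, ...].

  0 | R B2 → L0 miss [-]
  1 | W B0 → L0 miss [D]
  2 | W B3 → L1 miss [D]
  3 | W B3 → L1 hit [D]
  4 | R B0 → L0 hit [D]
  5 | R B3 → L1 hit [D]
  6 | R B3 → L1 hit [D]
  7 | W B1 → L1 miss wb→B3 [D]
  8 | W B3 → L1 miss wb→B1 [D]
  9 | W B3 → L1 hit [D]
  10 | W B2 → L0 miss wb→B0 [D]
  11 | W B2 → L0 hit [D]
  12 | W B2 → L0 hit [D]
  13 | R B1 → L1 miss wb→B3 [-]

WB = [3, 1, 0, 3]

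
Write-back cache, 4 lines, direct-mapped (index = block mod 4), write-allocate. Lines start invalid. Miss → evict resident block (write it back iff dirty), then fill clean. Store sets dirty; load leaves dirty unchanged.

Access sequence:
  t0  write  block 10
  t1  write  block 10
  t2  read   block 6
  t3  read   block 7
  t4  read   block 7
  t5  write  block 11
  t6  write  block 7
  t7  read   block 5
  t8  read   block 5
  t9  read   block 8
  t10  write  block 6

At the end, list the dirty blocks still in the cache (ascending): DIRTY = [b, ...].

DIRTY = [6, 7]

  0 | W B10 → L2 miss [D]
  1 | W B10 → L2 hit [D]
  2 | R B6 → L2 miss wb→B10 [-]
  3 | R B7 → L3 miss [-]
  4 | R B7 → L3 hit [-]
  5 | W B11 → L3 miss [D]
  6 | W B7 → L3 miss wb→B11 [D]
  7 | R B5 → L1 miss [-]
  8 | R B5 → L1 hit [-]
  9 | R B8 → L0 miss [-]
  10 | W B6 → L2 hit [D]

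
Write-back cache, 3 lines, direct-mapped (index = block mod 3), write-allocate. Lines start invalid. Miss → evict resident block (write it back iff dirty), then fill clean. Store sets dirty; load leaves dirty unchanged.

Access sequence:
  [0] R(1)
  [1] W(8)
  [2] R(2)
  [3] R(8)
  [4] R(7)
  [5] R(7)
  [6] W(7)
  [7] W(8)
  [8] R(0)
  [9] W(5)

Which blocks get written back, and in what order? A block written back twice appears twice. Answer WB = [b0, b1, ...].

0: R B1 → L1 miss [-]
1: W B8 → L2 miss [D]
2: R B2 → L2 miss wb→B8 [-]
3: R B8 → L2 miss [-]
4: R B7 → L1 miss [-]
5: R B7 → L1 hit [-]
6: W B7 → L1 hit [D]
7: W B8 → L2 hit [D]
8: R B0 → L0 miss [-]
9: W B5 → L2 miss wb→B8 [D]

WB = [8, 8]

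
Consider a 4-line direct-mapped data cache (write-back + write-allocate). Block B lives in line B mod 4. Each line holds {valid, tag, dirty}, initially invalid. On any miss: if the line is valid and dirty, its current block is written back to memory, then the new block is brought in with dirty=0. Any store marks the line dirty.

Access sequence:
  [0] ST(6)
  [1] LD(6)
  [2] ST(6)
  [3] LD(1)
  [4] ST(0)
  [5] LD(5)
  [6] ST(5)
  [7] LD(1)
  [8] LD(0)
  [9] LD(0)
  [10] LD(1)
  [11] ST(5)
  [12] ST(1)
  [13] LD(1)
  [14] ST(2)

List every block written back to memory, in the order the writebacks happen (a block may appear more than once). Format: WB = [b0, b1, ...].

0: W B6 -> L2 miss  d=D]
1: R B6 -> L2 hit  d=D]
2: W B6 -> L2 hit  d=D]
3: R B1 -> L1 miss  d=-]
4: W B0 -> L0 miss  d=D]
5: R B5 -> L1 miss  d=-]
6: W B5 -> L1 hit  d=D]
7: R B1 -> L1 miss wb->B5  d=-]
8: R B0 -> L0 hit  d=D]
9: R B0 -> L0 hit  d=D]
10: R B1 -> L1 hit  d=-]
11: W B5 -> L1 miss  d=D]
12: W B1 -> L1 miss wb->B5  d=D]
13: R B1 -> L1 hit  d=D]
14: W B2 -> L2 miss wb->B6  d=D]

WB = [5, 5, 6]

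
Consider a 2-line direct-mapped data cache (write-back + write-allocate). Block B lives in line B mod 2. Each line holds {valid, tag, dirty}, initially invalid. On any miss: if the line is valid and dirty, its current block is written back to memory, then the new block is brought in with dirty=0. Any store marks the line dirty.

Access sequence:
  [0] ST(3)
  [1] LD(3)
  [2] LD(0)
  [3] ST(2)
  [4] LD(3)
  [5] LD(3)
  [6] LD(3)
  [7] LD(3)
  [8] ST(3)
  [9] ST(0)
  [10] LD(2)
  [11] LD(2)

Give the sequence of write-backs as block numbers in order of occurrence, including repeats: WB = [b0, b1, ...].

0: W B3 -> L1 miss  d=D]
1: R B3 -> L1 hit  d=D]
2: R B0 -> L0 miss  d=-]
3: W B2 -> L0 miss  d=D]
4: R B3 -> L1 hit  d=D]
5: R B3 -> L1 hit  d=D]
6: R B3 -> L1 hit  d=D]
7: R B3 -> L1 hit  d=D]
8: W B3 -> L1 hit  d=D]
9: W B0 -> L0 miss wb->B2  d=D]
10: R B2 -> L0 miss wb->B0  d=-]
11: R B2 -> L0 hit  d=-]

WB = [2, 0]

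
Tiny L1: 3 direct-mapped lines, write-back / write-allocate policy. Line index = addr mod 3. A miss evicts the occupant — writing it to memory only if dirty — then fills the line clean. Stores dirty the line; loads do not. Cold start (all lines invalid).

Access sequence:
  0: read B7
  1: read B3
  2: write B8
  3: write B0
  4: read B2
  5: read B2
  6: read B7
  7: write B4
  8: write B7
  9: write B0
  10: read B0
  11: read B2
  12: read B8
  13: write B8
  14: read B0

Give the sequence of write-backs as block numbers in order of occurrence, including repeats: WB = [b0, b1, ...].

WB = [8, 4]

0: R B7 → L1 miss [-]
1: R B3 → L0 miss [-]
2: W B8 → L2 miss [D]
3: W B0 → L0 miss [D]
4: R B2 → L2 miss wb→B8 [-]
5: R B2 → L2 hit [-]
6: R B7 → L1 hit [-]
7: W B4 → L1 miss [D]
8: W B7 → L1 miss wb→B4 [D]
9: W B0 → L0 hit [D]
10: R B0 → L0 hit [D]
11: R B2 → L2 hit [-]
12: R B8 → L2 miss [-]
13: W B8 → L2 hit [D]
14: R B0 → L0 hit [D]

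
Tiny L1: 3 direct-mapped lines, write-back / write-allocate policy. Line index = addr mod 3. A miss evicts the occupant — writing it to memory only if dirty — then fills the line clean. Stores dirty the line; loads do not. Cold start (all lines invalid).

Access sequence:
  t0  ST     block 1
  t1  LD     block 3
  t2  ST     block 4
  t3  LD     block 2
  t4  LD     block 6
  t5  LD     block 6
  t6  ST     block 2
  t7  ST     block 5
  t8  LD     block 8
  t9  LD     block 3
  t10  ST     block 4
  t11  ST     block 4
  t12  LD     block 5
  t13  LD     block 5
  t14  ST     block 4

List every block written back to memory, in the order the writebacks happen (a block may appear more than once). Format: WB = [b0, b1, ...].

0: W B1 -> L1 miss  d=D]
1: R B3 -> L0 miss  d=-]
2: W B4 -> L1 miss wb->B1  d=D]
3: R B2 -> L2 miss  d=-]
4: R B6 -> L0 miss  d=-]
5: R B6 -> L0 hit  d=-]
6: W B2 -> L2 hit  d=D]
7: W B5 -> L2 miss wb->B2  d=D]
8: R B8 -> L2 miss wb->B5  d=-]
9: R B3 -> L0 miss  d=-]
10: W B4 -> L1 hit  d=D]
11: W B4 -> L1 hit  d=D]
12: R B5 -> L2 miss  d=-]
13: R B5 -> L2 hit  d=-]
14: W B4 -> L1 hit  d=D]

WB = [1, 2, 5]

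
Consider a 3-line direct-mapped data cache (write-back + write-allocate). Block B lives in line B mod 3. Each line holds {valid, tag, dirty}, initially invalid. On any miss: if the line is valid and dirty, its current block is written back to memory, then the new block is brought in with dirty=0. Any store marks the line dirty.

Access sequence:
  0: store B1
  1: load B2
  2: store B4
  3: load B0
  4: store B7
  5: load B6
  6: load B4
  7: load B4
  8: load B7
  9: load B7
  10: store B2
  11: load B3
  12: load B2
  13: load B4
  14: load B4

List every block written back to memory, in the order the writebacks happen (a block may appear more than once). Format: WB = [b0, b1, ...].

WB = [1, 4, 7]

0: W B1 → L1 miss [D]
1: R B2 → L2 miss [-]
2: W B4 → L1 miss wb→B1 [D]
3: R B0 → L0 miss [-]
4: W B7 → L1 miss wb→B4 [D]
5: R B6 → L0 miss [-]
6: R B4 → L1 miss wb→B7 [-]
7: R B4 → L1 hit [-]
8: R B7 → L1 miss [-]
9: R B7 → L1 hit [-]
10: W B2 → L2 hit [D]
11: R B3 → L0 miss [-]
12: R B2 → L2 hit [D]
13: R B4 → L1 miss [-]
14: R B4 → L1 hit [-]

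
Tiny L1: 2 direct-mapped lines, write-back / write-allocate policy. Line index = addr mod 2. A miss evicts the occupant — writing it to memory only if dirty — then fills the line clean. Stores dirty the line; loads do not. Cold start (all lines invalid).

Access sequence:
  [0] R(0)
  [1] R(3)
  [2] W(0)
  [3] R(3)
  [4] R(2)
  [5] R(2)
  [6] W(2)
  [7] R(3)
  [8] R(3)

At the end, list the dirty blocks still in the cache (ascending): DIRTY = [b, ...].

DIRTY = [2]

0: R B0 -> L0 miss  d=-]
1: R B3 -> L1 miss  d=-]
2: W B0 -> L0 hit  d=D]
3: R B3 -> L1 hit  d=-]
4: R B2 -> L0 miss wb->B0  d=-]
5: R B2 -> L0 hit  d=-]
6: W B2 -> L0 hit  d=D]
7: R B3 -> L1 hit  d=-]
8: R B3 -> L1 hit  d=-]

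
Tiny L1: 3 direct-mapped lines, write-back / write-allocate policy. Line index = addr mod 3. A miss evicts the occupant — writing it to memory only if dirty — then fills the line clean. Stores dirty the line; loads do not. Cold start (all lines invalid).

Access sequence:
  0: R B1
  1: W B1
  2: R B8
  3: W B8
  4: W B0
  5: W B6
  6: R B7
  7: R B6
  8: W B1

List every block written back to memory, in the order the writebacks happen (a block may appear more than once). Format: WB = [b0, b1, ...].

WB = [0, 1]

  0 | R B1 → L1 miss [-]
  1 | W B1 → L1 hit [D]
  2 | R B8 → L2 miss [-]
  3 | W B8 → L2 hit [D]
  4 | W B0 → L0 miss [D]
  5 | W B6 → L0 miss wb→B0 [D]
  6 | R B7 → L1 miss wb→B1 [-]
  7 | R B6 → L0 hit [D]
  8 | W B1 → L1 miss [D]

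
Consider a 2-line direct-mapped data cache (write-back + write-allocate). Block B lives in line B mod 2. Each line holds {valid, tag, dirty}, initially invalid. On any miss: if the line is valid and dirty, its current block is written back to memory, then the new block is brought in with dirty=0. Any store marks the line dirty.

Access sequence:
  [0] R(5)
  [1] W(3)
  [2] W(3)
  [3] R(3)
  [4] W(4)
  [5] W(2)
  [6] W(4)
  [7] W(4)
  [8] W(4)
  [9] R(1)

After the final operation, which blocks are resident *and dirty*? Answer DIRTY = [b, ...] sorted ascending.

DIRTY = [4]

  0 | R B5 → L1 miss [-]
  1 | W B3 → L1 miss [D]
  2 | W B3 → L1 hit [D]
  3 | R B3 → L1 hit [D]
  4 | W B4 → L0 miss [D]
  5 | W B2 → L0 miss wb→B4 [D]
  6 | W B4 → L0 miss wb→B2 [D]
  7 | W B4 → L0 hit [D]
  8 | W B4 → L0 hit [D]
  9 | R B1 → L1 miss wb→B3 [-]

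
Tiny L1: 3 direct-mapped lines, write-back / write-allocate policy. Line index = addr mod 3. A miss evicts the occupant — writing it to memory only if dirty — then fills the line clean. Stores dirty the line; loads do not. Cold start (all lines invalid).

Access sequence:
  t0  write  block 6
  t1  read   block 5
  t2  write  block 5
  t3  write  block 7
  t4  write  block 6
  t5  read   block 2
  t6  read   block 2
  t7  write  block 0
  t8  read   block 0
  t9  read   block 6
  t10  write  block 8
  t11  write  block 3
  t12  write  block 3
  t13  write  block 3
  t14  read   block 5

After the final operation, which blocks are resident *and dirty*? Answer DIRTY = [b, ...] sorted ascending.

DIRTY = [3, 7]

0: W B6 -> L0 miss  d=D]
1: R B5 -> L2 miss  d=-]
2: W B5 -> L2 hit  d=D]
3: W B7 -> L1 miss  d=D]
4: W B6 -> L0 hit  d=D]
5: R B2 -> L2 miss wb->B5  d=-]
6: R B2 -> L2 hit  d=-]
7: W B0 -> L0 miss wb->B6  d=D]
8: R B0 -> L0 hit  d=D]
9: R B6 -> L0 miss wb->B0  d=-]
10: W B8 -> L2 miss  d=D]
11: W B3 -> L0 miss  d=D]
12: W B3 -> L0 hit  d=D]
13: W B3 -> L0 hit  d=D]
14: R B5 -> L2 miss wb->B8  d=-]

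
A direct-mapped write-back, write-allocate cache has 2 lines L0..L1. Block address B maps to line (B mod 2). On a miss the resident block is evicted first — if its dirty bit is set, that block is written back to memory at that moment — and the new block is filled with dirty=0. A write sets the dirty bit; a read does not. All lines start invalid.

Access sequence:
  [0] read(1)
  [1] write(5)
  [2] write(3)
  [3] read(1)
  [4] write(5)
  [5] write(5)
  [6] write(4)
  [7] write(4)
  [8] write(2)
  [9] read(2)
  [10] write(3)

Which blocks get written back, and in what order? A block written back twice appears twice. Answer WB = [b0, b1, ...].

0: R B1 → L1 miss [-]
1: W B5 → L1 miss [D]
2: W B3 → L1 miss wb→B5 [D]
3: R B1 → L1 miss wb→B3 [-]
4: W B5 → L1 miss [D]
5: W B5 → L1 hit [D]
6: W B4 → L0 miss [D]
7: W B4 → L0 hit [D]
8: W B2 → L0 miss wb→B4 [D]
9: R B2 → L0 hit [D]
10: W B3 → L1 miss wb→B5 [D]

WB = [5, 3, 4, 5]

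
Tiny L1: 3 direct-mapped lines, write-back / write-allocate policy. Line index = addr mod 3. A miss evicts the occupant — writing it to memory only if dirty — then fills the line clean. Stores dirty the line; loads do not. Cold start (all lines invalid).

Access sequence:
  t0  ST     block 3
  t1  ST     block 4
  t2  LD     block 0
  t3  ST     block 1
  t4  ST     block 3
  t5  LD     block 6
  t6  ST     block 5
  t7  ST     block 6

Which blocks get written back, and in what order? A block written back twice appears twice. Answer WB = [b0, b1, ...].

WB = [3, 4, 3]

0: W B3 -> L0 miss  d=D]
1: W B4 -> L1 miss  d=D]
2: R B0 -> L0 miss wb->B3  d=-]
3: W B1 -> L1 miss wb->B4  d=D]
4: W B3 -> L0 miss  d=D]
5: R B6 -> L0 miss wb->B3  d=-]
6: W B5 -> L2 miss  d=D]
7: W B6 -> L0 hit  d=D]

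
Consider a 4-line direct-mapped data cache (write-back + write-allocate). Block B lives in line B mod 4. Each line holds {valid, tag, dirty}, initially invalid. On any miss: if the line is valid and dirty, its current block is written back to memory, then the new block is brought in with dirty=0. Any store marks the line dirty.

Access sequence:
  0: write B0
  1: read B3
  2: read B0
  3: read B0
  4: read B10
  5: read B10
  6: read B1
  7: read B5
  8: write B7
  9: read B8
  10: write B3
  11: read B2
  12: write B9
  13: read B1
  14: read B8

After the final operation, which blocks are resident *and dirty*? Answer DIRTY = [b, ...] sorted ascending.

DIRTY = [3]

0: W B0 -> L0 miss  d=D]
1: R B3 -> L3 miss  d=-]
2: R B0 -> L0 hit  d=D]
3: R B0 -> L0 hit  d=D]
4: R B10 -> L2 miss  d=-]
5: R B10 -> L2 hit  d=-]
6: R B1 -> L1 miss  d=-]
7: R B5 -> L1 miss  d=-]
8: W B7 -> L3 miss  d=D]
9: R B8 -> L0 miss wb->B0  d=-]
10: W B3 -> L3 miss wb->B7  d=D]
11: R B2 -> L2 miss  d=-]
12: W B9 -> L1 miss  d=D]
13: R B1 -> L1 miss wb->B9  d=-]
14: R B8 -> L0 hit  d=-]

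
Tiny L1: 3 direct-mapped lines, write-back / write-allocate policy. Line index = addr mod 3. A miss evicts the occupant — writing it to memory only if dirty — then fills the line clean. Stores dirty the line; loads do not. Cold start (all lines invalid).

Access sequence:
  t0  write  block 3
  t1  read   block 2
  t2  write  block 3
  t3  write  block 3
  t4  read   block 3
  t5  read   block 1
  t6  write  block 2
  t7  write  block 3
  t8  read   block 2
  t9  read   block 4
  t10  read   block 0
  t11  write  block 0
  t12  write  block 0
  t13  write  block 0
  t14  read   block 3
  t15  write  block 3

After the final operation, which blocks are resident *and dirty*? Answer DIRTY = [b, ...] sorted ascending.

  0 | W B3 → L0 miss [D]
  1 | R B2 → L2 miss [-]
  2 | W B3 → L0 hit [D]
  3 | W B3 → L0 hit [D]
  4 | R B3 → L0 hit [D]
  5 | R B1 → L1 miss [-]
  6 | W B2 → L2 hit [D]
  7 | W B3 → L0 hit [D]
  8 | R B2 → L2 hit [D]
  9 | R B4 → L1 miss [-]
  10 | R B0 → L0 miss wb→B3 [-]
  11 | W B0 → L0 hit [D]
  12 | W B0 → L0 hit [D]
  13 | W B0 → L0 hit [D]
  14 | R B3 → L0 miss wb→B0 [-]
  15 | W B3 → L0 hit [D]

DIRTY = [2, 3]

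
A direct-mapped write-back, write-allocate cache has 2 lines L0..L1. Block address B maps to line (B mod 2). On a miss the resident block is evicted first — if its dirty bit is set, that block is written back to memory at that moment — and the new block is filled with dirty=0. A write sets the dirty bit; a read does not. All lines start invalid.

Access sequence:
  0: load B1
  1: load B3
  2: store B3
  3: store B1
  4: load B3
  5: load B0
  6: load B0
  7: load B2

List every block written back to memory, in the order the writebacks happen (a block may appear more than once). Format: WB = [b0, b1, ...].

0: R B1 → L1 miss [-]
1: R B3 → L1 miss [-]
2: W B3 → L1 hit [D]
3: W B1 → L1 miss wb→B3 [D]
4: R B3 → L1 miss wb→B1 [-]
5: R B0 → L0 miss [-]
6: R B0 → L0 hit [-]
7: R B2 → L0 miss [-]

WB = [3, 1]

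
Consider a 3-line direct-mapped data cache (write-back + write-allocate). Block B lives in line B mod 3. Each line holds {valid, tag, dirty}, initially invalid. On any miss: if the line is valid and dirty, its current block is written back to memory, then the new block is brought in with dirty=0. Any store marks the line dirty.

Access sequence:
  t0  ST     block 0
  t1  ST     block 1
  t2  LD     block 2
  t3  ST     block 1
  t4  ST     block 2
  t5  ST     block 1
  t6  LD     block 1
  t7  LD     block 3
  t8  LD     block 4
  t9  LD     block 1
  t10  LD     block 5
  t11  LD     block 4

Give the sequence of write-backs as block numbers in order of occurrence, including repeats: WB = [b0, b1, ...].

WB = [0, 1, 2]

  0 | W B0 → L0 miss [D]
  1 | W B1 → L1 miss [D]
  2 | R B2 → L2 miss [-]
  3 | W B1 → L1 hit [D]
  4 | W B2 → L2 hit [D]
  5 | W B1 → L1 hit [D]
  6 | R B1 → L1 hit [D]
  7 | R B3 → L0 miss wb→B0 [-]
  8 | R B4 → L1 miss wb→B1 [-]
  9 | R B1 → L1 miss [-]
  10 | R B5 → L2 miss wb→B2 [-]
  11 | R B4 → L1 miss [-]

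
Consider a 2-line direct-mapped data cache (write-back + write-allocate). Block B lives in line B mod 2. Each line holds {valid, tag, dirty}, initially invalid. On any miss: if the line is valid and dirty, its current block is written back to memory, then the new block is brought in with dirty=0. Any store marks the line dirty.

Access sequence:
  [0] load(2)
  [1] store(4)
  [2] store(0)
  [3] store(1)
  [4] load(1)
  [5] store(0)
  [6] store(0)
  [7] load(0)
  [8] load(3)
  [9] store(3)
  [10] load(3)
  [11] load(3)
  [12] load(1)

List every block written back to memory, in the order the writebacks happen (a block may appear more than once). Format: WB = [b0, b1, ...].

WB = [4, 1, 3]

0: R B2 → L0 miss [-]
1: W B4 → L0 miss [D]
2: W B0 → L0 miss wb→B4 [D]
3: W B1 → L1 miss [D]
4: R B1 → L1 hit [D]
5: W B0 → L0 hit [D]
6: W B0 → L0 hit [D]
7: R B0 → L0 hit [D]
8: R B3 → L1 miss wb→B1 [-]
9: W B3 → L1 hit [D]
10: R B3 → L1 hit [D]
11: R B3 → L1 hit [D]
12: R B1 → L1 miss wb→B3 [-]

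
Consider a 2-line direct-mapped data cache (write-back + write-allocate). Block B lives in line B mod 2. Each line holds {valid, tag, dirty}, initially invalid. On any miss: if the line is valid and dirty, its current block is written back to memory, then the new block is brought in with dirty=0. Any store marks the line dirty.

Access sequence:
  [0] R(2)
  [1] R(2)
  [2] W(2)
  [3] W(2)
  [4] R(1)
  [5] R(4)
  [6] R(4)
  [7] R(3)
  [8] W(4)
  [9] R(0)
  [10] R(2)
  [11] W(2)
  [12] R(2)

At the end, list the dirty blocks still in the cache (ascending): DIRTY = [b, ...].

  0 | R B2 → L0 miss [-]
  1 | R B2 → L0 hit [-]
  2 | W B2 → L0 hit [D]
  3 | W B2 → L0 hit [D]
  4 | R B1 → L1 miss [-]
  5 | R B4 → L0 miss wb→B2 [-]
  6 | R B4 → L0 hit [-]
  7 | R B3 → L1 miss [-]
  8 | W B4 → L0 hit [D]
  9 | R B0 → L0 miss wb→B4 [-]
  10 | R B2 → L0 miss [-]
  11 | W B2 → L0 hit [D]
  12 | R B2 → L0 hit [D]

DIRTY = [2]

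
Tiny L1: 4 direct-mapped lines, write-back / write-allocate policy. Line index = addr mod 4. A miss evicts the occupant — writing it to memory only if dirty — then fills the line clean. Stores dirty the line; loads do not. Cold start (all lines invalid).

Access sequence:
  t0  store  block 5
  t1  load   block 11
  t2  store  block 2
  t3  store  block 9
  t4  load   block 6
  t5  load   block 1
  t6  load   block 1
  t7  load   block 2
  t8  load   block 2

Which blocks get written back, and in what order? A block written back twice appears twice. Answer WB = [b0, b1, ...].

WB = [5, 2, 9]

  0 | W B5 → L1 miss [D]
  1 | R B11 → L3 miss [-]
  2 | W B2 → L2 miss [D]
  3 | W B9 → L1 miss wb→B5 [D]
  4 | R B6 → L2 miss wb→B2 [-]
  5 | R B1 → L1 miss wb→B9 [-]
  6 | R B1 → L1 hit [-]
  7 | R B2 → L2 miss [-]
  8 | R B2 → L2 hit [-]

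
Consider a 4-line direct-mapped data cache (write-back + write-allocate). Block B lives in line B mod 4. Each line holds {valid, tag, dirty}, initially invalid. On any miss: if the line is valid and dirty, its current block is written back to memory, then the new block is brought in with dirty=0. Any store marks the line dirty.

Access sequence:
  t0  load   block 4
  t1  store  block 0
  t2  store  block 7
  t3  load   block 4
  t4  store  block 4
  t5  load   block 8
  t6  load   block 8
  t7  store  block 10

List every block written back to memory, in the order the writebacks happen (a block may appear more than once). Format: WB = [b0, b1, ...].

WB = [0, 4]

0: R B4 -> L0 miss  d=-]
1: W B0 -> L0 miss  d=D]
2: W B7 -> L3 miss  d=D]
3: R B4 -> L0 miss wb->B0  d=-]
4: W B4 -> L0 hit  d=D]
5: R B8 -> L0 miss wb->B4  d=-]
6: R B8 -> L0 hit  d=-]
7: W B10 -> L2 miss  d=D]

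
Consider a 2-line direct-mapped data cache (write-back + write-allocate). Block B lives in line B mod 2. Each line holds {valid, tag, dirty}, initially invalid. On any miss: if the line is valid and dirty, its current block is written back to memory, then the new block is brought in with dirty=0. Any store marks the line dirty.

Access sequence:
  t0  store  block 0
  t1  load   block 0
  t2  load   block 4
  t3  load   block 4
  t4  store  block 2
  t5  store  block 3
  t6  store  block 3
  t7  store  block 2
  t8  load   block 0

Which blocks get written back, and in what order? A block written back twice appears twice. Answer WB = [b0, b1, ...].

WB = [0, 2]

  0 | W B0 → L0 miss [D]
  1 | R B0 → L0 hit [D]
  2 | R B4 → L0 miss wb→B0 [-]
  3 | R B4 → L0 hit [-]
  4 | W B2 → L0 miss [D]
  5 | W B3 → L1 miss [D]
  6 | W B3 → L1 hit [D]
  7 | W B2 → L0 hit [D]
  8 | R B0 → L0 miss wb→B2 [-]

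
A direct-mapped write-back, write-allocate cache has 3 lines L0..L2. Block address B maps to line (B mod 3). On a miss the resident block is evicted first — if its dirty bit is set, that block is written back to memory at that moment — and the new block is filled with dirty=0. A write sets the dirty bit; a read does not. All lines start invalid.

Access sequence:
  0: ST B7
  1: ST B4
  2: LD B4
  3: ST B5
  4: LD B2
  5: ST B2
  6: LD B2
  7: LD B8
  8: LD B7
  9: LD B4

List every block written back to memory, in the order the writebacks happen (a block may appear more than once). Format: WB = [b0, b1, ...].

0: W B7 → L1 miss [D]
1: W B4 → L1 miss wb→B7 [D]
2: R B4 → L1 hit [D]
3: W B5 → L2 miss [D]
4: R B2 → L2 miss wb→B5 [-]
5: W B2 → L2 hit [D]
6: R B2 → L2 hit [D]
7: R B8 → L2 miss wb→B2 [-]
8: R B7 → L1 miss wb→B4 [-]
9: R B4 → L1 miss [-]

WB = [7, 5, 2, 4]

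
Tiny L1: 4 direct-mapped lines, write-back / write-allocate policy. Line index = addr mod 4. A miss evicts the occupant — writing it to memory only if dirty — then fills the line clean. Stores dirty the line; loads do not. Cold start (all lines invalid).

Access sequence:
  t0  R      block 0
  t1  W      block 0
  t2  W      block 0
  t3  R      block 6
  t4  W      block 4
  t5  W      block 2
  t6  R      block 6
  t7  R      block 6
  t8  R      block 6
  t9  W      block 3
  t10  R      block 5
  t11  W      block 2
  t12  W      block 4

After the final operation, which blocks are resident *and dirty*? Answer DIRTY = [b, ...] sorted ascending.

0: R B0 → L0 miss [-]
1: W B0 → L0 hit [D]
2: W B0 → L0 hit [D]
3: R B6 → L2 miss [-]
4: W B4 → L0 miss wb→B0 [D]
5: W B2 → L2 miss [D]
6: R B6 → L2 miss wb→B2 [-]
7: R B6 → L2 hit [-]
8: R B6 → L2 hit [-]
9: W B3 → L3 miss [D]
10: R B5 → L1 miss [-]
11: W B2 → L2 miss [D]
12: W B4 → L0 hit [D]

DIRTY = [2, 3, 4]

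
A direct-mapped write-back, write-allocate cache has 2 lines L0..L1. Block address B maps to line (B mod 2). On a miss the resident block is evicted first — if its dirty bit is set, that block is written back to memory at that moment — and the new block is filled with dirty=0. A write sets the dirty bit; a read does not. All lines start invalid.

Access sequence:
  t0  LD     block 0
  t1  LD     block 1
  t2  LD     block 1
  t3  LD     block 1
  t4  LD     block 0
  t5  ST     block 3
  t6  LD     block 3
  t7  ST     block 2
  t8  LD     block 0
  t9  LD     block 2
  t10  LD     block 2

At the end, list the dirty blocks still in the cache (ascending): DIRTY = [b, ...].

DIRTY = [3]

0: R B0 → L0 miss [-]
1: R B1 → L1 miss [-]
2: R B1 → L1 hit [-]
3: R B1 → L1 hit [-]
4: R B0 → L0 hit [-]
5: W B3 → L1 miss [D]
6: R B3 → L1 hit [D]
7: W B2 → L0 miss [D]
8: R B0 → L0 miss wb→B2 [-]
9: R B2 → L0 miss [-]
10: R B2 → L0 hit [-]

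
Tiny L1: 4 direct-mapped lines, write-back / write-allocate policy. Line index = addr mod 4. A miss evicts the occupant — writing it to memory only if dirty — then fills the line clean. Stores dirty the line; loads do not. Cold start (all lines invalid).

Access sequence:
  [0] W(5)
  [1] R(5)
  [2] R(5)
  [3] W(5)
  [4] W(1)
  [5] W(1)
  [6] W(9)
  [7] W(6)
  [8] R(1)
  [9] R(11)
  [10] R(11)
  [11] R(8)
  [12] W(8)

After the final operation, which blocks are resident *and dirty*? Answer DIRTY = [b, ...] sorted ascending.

DIRTY = [6, 8]

  0 | W B5 → L1 miss [D]
  1 | R B5 → L1 hit [D]
  2 | R B5 → L1 hit [D]
  3 | W B5 → L1 hit [D]
  4 | W B1 → L1 miss wb→B5 [D]
  5 | W B1 → L1 hit [D]
  6 | W B9 → L1 miss wb→B1 [D]
  7 | W B6 → L2 miss [D]
  8 | R B1 → L1 miss wb→B9 [-]
  9 | R B11 → L3 miss [-]
  10 | R B11 → L3 hit [-]
  11 | R B8 → L0 miss [-]
  12 | W B8 → L0 hit [D]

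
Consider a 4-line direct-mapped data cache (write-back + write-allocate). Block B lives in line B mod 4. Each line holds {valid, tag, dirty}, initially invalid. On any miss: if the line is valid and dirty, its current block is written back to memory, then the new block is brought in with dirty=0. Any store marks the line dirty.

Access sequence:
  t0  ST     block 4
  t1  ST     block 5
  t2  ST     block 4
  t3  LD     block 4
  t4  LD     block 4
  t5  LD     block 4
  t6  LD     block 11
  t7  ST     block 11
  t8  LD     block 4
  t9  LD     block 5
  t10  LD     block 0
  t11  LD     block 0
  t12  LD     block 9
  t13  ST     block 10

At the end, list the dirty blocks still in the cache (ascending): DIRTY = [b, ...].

0: W B4 → L0 miss [D]
1: W B5 → L1 miss [D]
2: W B4 → L0 hit [D]
3: R B4 → L0 hit [D]
4: R B4 → L0 hit [D]
5: R B4 → L0 hit [D]
6: R B11 → L3 miss [-]
7: W B11 → L3 hit [D]
8: R B4 → L0 hit [D]
9: R B5 → L1 hit [D]
10: R B0 → L0 miss wb→B4 [-]
11: R B0 → L0 hit [-]
12: R B9 → L1 miss wb→B5 [-]
13: W B10 → L2 miss [D]

DIRTY = [10, 11]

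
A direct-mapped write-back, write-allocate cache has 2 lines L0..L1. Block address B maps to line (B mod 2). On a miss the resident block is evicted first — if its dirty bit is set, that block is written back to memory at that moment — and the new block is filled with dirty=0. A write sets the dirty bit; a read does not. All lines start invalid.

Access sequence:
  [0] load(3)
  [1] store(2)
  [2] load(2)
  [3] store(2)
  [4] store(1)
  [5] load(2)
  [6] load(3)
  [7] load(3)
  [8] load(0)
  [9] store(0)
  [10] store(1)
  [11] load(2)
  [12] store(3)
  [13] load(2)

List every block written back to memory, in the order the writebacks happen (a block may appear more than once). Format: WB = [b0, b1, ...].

WB = [1, 2, 0, 1]

  0 | R B3 → L1 miss [-]
  1 | W B2 → L0 miss [D]
  2 | R B2 → L0 hit [D]
  3 | W B2 → L0 hit [D]
  4 | W B1 → L1 miss [D]
  5 | R B2 → L0 hit [D]
  6 | R B3 → L1 miss wb→B1 [-]
  7 | R B3 → L1 hit [-]
  8 | R B0 → L0 miss wb→B2 [-]
  9 | W B0 → L0 hit [D]
  10 | W B1 → L1 miss [D]
  11 | R B2 → L0 miss wb→B0 [-]
  12 | W B3 → L1 miss wb→B1 [D]
  13 | R B2 → L0 hit [-]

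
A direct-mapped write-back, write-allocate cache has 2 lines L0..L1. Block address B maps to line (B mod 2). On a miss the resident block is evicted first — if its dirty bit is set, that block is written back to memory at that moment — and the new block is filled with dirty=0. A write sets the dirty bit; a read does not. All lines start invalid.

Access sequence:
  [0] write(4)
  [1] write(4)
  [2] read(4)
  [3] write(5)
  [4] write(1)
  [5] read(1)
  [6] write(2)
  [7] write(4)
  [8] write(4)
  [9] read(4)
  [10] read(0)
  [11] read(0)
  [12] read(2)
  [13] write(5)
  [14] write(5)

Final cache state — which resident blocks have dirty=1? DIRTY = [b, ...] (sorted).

0: W B4 -> L0 miss  d=D]
1: W B4 -> L0 hit  d=D]
2: R B4 -> L0 hit  d=D]
3: W B5 -> L1 miss  d=D]
4: W B1 -> L1 miss wb->B5  d=D]
5: R B1 -> L1 hit  d=D]
6: W B2 -> L0 miss wb->B4  d=D]
7: W B4 -> L0 miss wb->B2  d=D]
8: W B4 -> L0 hit  d=D]
9: R B4 -> L0 hit  d=D]
10: R B0 -> L0 miss wb->B4  d=-]
11: R B0 -> L0 hit  d=-]
12: R B2 -> L0 miss  d=-]
13: W B5 -> L1 miss wb->B1  d=D]
14: W B5 -> L1 hit  d=D]

DIRTY = [5]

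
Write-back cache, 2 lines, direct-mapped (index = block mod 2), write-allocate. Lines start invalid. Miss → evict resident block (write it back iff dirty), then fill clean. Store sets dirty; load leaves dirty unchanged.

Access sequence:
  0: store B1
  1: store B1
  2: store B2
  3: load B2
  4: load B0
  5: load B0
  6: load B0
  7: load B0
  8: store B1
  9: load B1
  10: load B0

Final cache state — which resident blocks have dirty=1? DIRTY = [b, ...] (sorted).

0: W B1 → L1 miss [D]
1: W B1 → L1 hit [D]
2: W B2 → L0 miss [D]
3: R B2 → L0 hit [D]
4: R B0 → L0 miss wb→B2 [-]
5: R B0 → L0 hit [-]
6: R B0 → L0 hit [-]
7: R B0 → L0 hit [-]
8: W B1 → L1 hit [D]
9: R B1 → L1 hit [D]
10: R B0 → L0 hit [-]

DIRTY = [1]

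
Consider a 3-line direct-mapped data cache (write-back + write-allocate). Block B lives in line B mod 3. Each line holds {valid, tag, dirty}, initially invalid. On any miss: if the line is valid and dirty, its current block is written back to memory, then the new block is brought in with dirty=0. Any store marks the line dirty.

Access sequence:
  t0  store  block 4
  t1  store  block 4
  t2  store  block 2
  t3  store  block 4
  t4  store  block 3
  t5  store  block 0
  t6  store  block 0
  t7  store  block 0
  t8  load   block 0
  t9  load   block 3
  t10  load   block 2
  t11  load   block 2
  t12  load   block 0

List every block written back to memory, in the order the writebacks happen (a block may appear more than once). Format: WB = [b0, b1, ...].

0: W B4 → L1 miss [D]
1: W B4 → L1 hit [D]
2: W B2 → L2 miss [D]
3: W B4 → L1 hit [D]
4: W B3 → L0 miss [D]
5: W B0 → L0 miss wb→B3 [D]
6: W B0 → L0 hit [D]
7: W B0 → L0 hit [D]
8: R B0 → L0 hit [D]
9: R B3 → L0 miss wb→B0 [-]
10: R B2 → L2 hit [D]
11: R B2 → L2 hit [D]
12: R B0 → L0 miss [-]

WB = [3, 0]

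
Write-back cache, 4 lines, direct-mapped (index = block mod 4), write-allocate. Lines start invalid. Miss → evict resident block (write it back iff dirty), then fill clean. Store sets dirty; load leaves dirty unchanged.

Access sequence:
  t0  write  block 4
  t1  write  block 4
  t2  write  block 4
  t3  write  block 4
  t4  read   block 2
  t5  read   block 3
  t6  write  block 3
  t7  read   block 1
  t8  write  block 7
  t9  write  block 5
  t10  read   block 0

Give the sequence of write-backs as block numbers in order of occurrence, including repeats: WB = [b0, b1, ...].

WB = [3, 4]

0: W B4 -> L0 miss  d=D]
1: W B4 -> L0 hit  d=D]
2: W B4 -> L0 hit  d=D]
3: W B4 -> L0 hit  d=D]
4: R B2 -> L2 miss  d=-]
5: R B3 -> L3 miss  d=-]
6: W B3 -> L3 hit  d=D]
7: R B1 -> L1 miss  d=-]
8: W B7 -> L3 miss wb->B3  d=D]
9: W B5 -> L1 miss  d=D]
10: R B0 -> L0 miss wb->B4  d=-]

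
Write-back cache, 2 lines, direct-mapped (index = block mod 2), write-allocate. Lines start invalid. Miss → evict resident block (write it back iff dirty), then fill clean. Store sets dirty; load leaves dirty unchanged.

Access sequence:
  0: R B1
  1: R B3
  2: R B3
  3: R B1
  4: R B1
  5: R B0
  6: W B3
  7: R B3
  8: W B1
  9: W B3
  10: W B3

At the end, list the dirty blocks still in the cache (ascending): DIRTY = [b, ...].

0: R B1 -> L1 miss  d=-]
1: R B3 -> L1 miss  d=-]
2: R B3 -> L1 hit  d=-]
3: R B1 -> L1 miss  d=-]
4: R B1 -> L1 hit  d=-]
5: R B0 -> L0 miss  d=-]
6: W B3 -> L1 miss  d=D]
7: R B3 -> L1 hit  d=D]
8: W B1 -> L1 miss wb->B3  d=D]
9: W B3 -> L1 miss wb->B1  d=D]
10: W B3 -> L1 hit  d=D]

DIRTY = [3]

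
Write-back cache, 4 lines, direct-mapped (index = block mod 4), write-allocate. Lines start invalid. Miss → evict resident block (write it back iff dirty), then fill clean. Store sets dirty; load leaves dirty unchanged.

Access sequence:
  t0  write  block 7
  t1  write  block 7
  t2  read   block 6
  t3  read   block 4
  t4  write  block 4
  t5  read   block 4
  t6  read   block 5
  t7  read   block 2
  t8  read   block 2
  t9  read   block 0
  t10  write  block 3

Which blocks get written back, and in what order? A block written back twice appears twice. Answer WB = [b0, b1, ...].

WB = [4, 7]

0: W B7 -> L3 miss  d=D]
1: W B7 -> L3 hit  d=D]
2: R B6 -> L2 miss  d=-]
3: R B4 -> L0 miss  d=-]
4: W B4 -> L0 hit  d=D]
5: R B4 -> L0 hit  d=D]
6: R B5 -> L1 miss  d=-]
7: R B2 -> L2 miss  d=-]
8: R B2 -> L2 hit  d=-]
9: R B0 -> L0 miss wb->B4  d=-]
10: W B3 -> L3 miss wb->B7  d=D]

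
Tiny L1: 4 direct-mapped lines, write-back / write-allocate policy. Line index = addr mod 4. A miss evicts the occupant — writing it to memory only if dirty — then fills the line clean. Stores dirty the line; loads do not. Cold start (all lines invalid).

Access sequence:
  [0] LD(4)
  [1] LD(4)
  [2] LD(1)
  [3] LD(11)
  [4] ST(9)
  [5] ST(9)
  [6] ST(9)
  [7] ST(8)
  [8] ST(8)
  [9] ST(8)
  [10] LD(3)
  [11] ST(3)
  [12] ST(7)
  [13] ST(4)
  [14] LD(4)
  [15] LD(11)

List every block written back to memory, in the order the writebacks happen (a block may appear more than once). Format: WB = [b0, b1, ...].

WB = [3, 8, 7]

0: R B4 → L0 miss [-]
1: R B4 → L0 hit [-]
2: R B1 → L1 miss [-]
3: R B11 → L3 miss [-]
4: W B9 → L1 miss [D]
5: W B9 → L1 hit [D]
6: W B9 → L1 hit [D]
7: W B8 → L0 miss [D]
8: W B8 → L0 hit [D]
9: W B8 → L0 hit [D]
10: R B3 → L3 miss [-]
11: W B3 → L3 hit [D]
12: W B7 → L3 miss wb→B3 [D]
13: W B4 → L0 miss wb→B8 [D]
14: R B4 → L0 hit [D]
15: R B11 → L3 miss wb→B7 [-]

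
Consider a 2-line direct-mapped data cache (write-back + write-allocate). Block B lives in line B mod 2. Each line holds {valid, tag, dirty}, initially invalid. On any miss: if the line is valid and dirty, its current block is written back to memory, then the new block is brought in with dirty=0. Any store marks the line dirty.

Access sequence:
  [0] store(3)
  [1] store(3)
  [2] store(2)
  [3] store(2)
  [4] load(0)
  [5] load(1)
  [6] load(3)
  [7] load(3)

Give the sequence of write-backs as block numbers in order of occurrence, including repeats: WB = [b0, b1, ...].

WB = [2, 3]

0: W B3 → L1 miss [D]
1: W B3 → L1 hit [D]
2: W B2 → L0 miss [D]
3: W B2 → L0 hit [D]
4: R B0 → L0 miss wb→B2 [-]
5: R B1 → L1 miss wb→B3 [-]
6: R B3 → L1 miss [-]
7: R B3 → L1 hit [-]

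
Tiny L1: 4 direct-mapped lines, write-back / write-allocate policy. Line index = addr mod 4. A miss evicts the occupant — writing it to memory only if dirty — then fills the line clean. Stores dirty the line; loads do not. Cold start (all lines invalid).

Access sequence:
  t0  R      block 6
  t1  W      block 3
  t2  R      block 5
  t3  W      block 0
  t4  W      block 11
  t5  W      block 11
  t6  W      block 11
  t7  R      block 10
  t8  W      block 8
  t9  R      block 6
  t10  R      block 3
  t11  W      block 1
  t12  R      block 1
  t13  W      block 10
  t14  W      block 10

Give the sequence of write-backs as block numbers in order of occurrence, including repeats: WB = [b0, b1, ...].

WB = [3, 0, 11]

0: R B6 → L2 miss [-]
1: W B3 → L3 miss [D]
2: R B5 → L1 miss [-]
3: W B0 → L0 miss [D]
4: W B11 → L3 miss wb→B3 [D]
5: W B11 → L3 hit [D]
6: W B11 → L3 hit [D]
7: R B10 → L2 miss [-]
8: W B8 → L0 miss wb→B0 [D]
9: R B6 → L2 miss [-]
10: R B3 → L3 miss wb→B11 [-]
11: W B1 → L1 miss [D]
12: R B1 → L1 hit [D]
13: W B10 → L2 miss [D]
14: W B10 → L2 hit [D]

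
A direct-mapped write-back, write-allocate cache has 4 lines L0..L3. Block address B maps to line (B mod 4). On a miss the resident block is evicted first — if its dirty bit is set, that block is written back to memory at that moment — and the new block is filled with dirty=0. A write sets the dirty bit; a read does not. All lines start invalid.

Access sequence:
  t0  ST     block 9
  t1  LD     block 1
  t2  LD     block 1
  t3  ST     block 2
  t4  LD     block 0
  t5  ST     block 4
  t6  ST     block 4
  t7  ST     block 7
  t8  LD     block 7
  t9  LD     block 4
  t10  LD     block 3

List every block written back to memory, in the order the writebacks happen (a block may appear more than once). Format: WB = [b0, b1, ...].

0: W B9 -> L1 miss  d=D]
1: R B1 -> L1 miss wb->B9  d=-]
2: R B1 -> L1 hit  d=-]
3: W B2 -> L2 miss  d=D]
4: R B0 -> L0 miss  d=-]
5: W B4 -> L0 miss  d=D]
6: W B4 -> L0 hit  d=D]
7: W B7 -> L3 miss  d=D]
8: R B7 -> L3 hit  d=D]
9: R B4 -> L0 hit  d=D]
10: R B3 -> L3 miss wb->B7  d=-]

WB = [9, 7]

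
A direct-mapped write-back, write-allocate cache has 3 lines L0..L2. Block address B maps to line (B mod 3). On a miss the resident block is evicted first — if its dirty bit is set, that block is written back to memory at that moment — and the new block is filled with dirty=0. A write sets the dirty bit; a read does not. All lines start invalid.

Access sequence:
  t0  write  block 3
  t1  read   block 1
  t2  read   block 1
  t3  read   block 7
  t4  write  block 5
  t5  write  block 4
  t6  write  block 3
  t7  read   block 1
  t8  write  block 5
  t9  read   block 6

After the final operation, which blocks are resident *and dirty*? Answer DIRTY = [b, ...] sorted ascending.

DIRTY = [5]

  0 | W B3 → L0 miss [D]
  1 | R B1 → L1 miss [-]
  2 | R B1 → L1 hit [-]
  3 | R B7 → L1 miss [-]
  4 | W B5 → L2 miss [D]
  5 | W B4 → L1 miss [D]
  6 | W B3 → L0 hit [D]
  7 | R B1 → L1 miss wb→B4 [-]
  8 | W B5 → L2 hit [D]
  9 | R B6 → L0 miss wb→B3 [-]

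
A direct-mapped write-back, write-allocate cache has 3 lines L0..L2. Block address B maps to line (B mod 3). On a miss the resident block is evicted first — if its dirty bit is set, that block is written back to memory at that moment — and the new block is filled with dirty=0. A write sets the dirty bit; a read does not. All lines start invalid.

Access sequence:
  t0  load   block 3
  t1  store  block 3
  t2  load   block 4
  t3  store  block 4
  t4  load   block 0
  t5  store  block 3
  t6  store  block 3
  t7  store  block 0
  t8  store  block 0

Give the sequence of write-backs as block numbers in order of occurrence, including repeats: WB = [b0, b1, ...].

WB = [3, 3]

0: R B3 -> L0 miss  d=-]
1: W B3 -> L0 hit  d=D]
2: R B4 -> L1 miss  d=-]
3: W B4 -> L1 hit  d=D]
4: R B0 -> L0 miss wb->B3  d=-]
5: W B3 -> L0 miss  d=D]
6: W B3 -> L0 hit  d=D]
7: W B0 -> L0 miss wb->B3  d=D]
8: W B0 -> L0 hit  d=D]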